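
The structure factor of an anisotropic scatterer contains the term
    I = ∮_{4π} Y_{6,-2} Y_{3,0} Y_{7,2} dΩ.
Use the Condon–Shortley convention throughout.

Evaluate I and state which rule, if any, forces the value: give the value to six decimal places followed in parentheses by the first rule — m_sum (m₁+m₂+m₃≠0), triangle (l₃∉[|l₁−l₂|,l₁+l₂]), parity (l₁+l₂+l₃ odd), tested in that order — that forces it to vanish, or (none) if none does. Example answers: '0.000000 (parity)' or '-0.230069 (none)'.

0.080527 (none)

Checks pass: Σm=0; 16 even; l₃=7∈[3,9].
(2·6+1)(2·3+1)(2·7+1) = 1365
Δ: 2! 10! 4! / 17! → 1/2042040
sum: t=0:+1/207360 t=1:−1/57600 t=2:+1/207360 = -1/129600
3j²(6 3 7; 0 0 0) = Δ·Π!·Σ² = 168/12155  (sign +1)
sum: t=0:+1/967680 t=1:−1/120960 t=2:+1/207360 = -1/414720
3j²(6 3 7; -2 0 2) = Δ·Π!·Σ² = 21/4862  (sign +1)
combine: 4πI² = 1365·168/12155·21/4862 = 37044/454597
take √, sign +1: I = 0.08052685
No selection rule forces the value: the integral is nonzero (none).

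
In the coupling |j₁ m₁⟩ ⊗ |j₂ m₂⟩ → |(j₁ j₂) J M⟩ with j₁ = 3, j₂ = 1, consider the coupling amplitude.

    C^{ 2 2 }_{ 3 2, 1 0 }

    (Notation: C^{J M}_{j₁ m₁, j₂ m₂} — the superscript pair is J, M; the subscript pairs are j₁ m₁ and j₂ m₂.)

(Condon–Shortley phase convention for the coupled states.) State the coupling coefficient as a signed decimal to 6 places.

j₁+j₂−J=2  J+j₁−j₂=4  J−j₁+j₂=0  j₁+j₂+J+1=7
(j₁±m₁, j₂±m₂, J±M) = (5,1,1,1,4,0)
P² = 960/7
sum k=1..1:
  [1] −1/24 = -1/24
S = -1/24
C² = P²·S² = 5/21 ; C = -0.487950

−√(5/21) ≈ -0.487950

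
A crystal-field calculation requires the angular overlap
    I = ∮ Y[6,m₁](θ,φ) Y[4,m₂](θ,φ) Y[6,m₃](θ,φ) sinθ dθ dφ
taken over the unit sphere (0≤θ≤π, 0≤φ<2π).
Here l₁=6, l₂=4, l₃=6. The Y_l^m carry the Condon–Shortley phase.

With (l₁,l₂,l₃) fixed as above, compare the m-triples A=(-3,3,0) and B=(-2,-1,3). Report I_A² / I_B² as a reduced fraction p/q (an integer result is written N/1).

Shared (l₁,l₂,l₃)=(6,4,6): N and (l;000)² cancel in I_A²/I_B².
A: Δ = 4!·8!·4!/17! = 1/15315300; Racah Σ t=3..4: t=3:−1/207360 t=4:+1/103680 = 1/207360; ⇒ 3j(6 4 6; -3 3 0)² = 21/2431, sgn +1
B: Δ = 4!·8!·4!/17! = 1/15315300; Racah Σ t=0..3: t=0:+1/5806080 t=1:−1/120960 t=2:+1/34560 t=3:−1/103680 = 13/1161216; ⇒ 3j(6 4 6; -2 -1 3)² = 65/5236, sgn -1
I_A²/I_B² = (21/2431)/(65/5236) = 588/845

588/845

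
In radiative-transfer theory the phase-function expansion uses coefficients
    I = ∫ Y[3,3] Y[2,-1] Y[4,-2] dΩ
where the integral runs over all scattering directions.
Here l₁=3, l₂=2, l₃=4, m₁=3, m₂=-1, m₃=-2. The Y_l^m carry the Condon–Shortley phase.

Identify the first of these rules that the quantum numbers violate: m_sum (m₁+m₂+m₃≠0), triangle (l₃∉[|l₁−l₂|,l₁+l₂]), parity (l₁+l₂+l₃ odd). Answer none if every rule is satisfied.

azimuthal sum: 3 − 1 − 2 = 0  ✓
1 ≤ 4 ≤ 5 (triangle on l)  ✓
L = 3 + 2 + 4 = 9 (odd)  ✗

parity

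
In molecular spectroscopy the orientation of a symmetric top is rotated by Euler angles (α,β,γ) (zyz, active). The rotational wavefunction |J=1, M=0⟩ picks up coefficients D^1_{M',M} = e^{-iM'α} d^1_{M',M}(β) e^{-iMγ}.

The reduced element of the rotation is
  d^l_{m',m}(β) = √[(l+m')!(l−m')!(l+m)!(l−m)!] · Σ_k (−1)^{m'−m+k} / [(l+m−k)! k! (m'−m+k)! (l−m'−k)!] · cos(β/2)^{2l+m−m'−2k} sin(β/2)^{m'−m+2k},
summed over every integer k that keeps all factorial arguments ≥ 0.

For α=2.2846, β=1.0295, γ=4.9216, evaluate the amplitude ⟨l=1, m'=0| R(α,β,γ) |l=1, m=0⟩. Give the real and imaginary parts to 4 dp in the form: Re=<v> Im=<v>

First d^1_{0,0}(β=1.0295), then the phase factors e^{-i(0)α} and e^{-i(0)γ}:
With c≡cos(β/2)=0.870416 and s≡sin(β/2)=0.492317, N=[1·1·1·1]^{1/2}=1.000000
k: max(0,(0)−(0))=0 … min(1+(0),1−(0))=1
  k=0: (−1)^0·1.0000/(1)·0.8704^2·0.4923^0 = +0.757624
  k=1: (−1)^1·1.0000/(1)·0.8704^0·0.4923^2 = -0.242376
d^1_{0,0}(1.0295) = +0.757624 -0.242376 = +0.515247
Phases: e^{-i·(0)·2.2846}=+1.000000+0.000000i, e^{-i·(0)·4.9216}=+1.000000+0.000000i ⇒ D=+0.515247+0.000000i

Re=0.5152 Im=0.0000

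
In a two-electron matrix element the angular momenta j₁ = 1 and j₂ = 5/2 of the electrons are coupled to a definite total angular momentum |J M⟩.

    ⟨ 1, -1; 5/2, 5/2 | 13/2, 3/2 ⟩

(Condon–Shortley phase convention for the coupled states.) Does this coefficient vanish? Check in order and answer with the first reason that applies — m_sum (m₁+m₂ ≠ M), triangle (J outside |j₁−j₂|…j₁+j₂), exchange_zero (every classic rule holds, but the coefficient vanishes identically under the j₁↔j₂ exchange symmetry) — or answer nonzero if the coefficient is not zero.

triangle

m-sum: m₁+m₂ = -1+5/2 = 3/2, M = 3/2  ✓
triangle: need |j₁−j₂| ≤ J ≤ j₁+j₂, i.e. J ∈ [3/2, 7/2]; J = 13/2 is outside ✗ ⇒ coefficient is 0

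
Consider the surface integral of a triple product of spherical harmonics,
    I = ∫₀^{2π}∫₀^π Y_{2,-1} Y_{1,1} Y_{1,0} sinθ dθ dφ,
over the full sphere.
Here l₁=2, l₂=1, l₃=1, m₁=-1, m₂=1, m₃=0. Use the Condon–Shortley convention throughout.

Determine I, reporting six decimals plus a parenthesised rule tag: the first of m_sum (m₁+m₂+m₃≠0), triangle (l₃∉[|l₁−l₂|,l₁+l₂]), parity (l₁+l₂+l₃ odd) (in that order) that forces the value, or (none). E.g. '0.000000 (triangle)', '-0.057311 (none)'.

-0.218510 (none)

m-sum 0 ✓  L=4 even ✓  1≤1≤3 ✓
Π(2lᵢ+1) = 5×3×3 = 45
triangle coeff Δ(2,1,1) = 1/30
Σ_t [1,1]: t=1:−1/1 = -1/1
(3j)²=2/15 [(2 1 1; 0 0 0)], sign=+1
Σ_t [2,2]: t=2:+1/2 = 1/2
(3j)²=1/10 [(2 1 1; -1 1 0)], sign=-1
⇒ 4πI² = 3/5
I = (-1)√(3/5/(4π)) = -0.21850969
No selection rule forces the value: the integral is nonzero (none).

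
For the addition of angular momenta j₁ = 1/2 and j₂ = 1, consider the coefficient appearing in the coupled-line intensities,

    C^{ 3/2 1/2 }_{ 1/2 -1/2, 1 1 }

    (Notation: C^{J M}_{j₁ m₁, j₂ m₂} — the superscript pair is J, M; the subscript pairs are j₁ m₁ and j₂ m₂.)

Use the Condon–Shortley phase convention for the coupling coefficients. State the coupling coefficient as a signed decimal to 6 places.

triangle: 0!×1!×2!/4! = 2/24
(j±m)!: 0!×1!×2!×0!×2!×1! = 4
prefactor² = (2J+1)×Δ×N² = 4/3
  k=0: +1/(0!×0!×1!×2!×0!×0!) = 1/2
Σ = 1/2  ⇒  CG² = 4/3×(1/2)² = 1/3
CG = +√(1/3) = +0.577350

+√(1/3) ≈ +0.577350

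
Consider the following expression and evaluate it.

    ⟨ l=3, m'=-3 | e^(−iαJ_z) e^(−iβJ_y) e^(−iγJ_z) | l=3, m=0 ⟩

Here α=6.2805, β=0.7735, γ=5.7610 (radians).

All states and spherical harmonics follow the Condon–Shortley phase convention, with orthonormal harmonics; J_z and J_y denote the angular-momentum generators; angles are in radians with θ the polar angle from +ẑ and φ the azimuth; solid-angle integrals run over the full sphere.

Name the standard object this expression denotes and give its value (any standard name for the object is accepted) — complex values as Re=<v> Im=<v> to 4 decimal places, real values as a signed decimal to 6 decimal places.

This is a Wigner D-matrix element — the rotation-matrix element ⟨l m'| R(α,β,γ) |l m⟩ in the angular-momentum basis.
D^3_{-3,0}(6.2805,0.7735,5.7610) = e^{-i·-3·6.2805}·d^3_{-3,0}(0.7735)·e^{-i·0·5.7610}. Compute d first:
c=cos(0.773500/2)=0.926140, s=sin(0.773500/2)=0.377180; N=√[1·720·6·6]=160.996894
Admissible k: 3..3 (factorial args all ≥0)
  k=3: (−1)^0·160.9969/(36)·0.9261^3·0.3772^3 = +0.190630
d^3_{-3,0}(0.7735) = +0.190630
D = (+0.999968-0.008056i)·(+0.190630)·(+1.000000+0.000000i) = +0.190624-0.001536i

Wigner D-matrix element, Re=0.1906 Im=-0.0015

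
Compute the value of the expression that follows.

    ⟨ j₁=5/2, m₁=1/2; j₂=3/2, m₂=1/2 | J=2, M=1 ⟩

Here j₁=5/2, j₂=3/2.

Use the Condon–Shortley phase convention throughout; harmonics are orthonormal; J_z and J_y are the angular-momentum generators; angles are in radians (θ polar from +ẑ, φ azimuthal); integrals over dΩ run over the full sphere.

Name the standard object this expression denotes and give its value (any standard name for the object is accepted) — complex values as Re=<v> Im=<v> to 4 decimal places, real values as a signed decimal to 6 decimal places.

This is a Clebsch–Gordan (vector-coupling) coefficient.
triangle: 2!*3!*1!/7! = 12/5040
(j±m)!: 3!*2!*2!*1!*3!*1! = 144
prefactor² = (2J+1)*Δ*N² = 12/7
  k=1: −1/(1!*1!*1!*1!*2!*0!) = -1/2
  k=2: +1/(2!*0!*0!*0!*3!*1!) = 1/12
Σ = -5/12  ⇒  CG² = 12/7*(-5/12)² = 25/84
CG = −√(25/84) = -0.545545

Clebsch–Gordan coefficient, −√(25/84) ≈ -0.545545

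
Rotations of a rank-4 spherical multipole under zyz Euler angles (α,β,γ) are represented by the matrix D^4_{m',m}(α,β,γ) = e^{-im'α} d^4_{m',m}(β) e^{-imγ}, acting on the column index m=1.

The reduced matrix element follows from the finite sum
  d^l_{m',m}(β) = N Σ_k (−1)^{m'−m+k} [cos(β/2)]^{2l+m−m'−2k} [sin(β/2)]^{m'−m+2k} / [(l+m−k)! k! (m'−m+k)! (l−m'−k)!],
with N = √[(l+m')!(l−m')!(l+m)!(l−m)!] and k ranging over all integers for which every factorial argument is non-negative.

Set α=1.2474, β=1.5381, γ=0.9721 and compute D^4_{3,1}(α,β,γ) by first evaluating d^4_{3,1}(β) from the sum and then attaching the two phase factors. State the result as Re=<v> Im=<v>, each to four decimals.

First d^4_{3,1}(β=1.5381), then the phase factors e^{-i(3)α} and e^{-i(1)γ}:
With c≡cos(β/2)=0.718572 and s≡sin(β/2)=0.695453, N=[5040·1·120·6]^{1/2}=1904.940944
k∈{0,1} keeps every argument non-negative
  k=0: (−1)^2·1904.9409/(240)·0.7186^6·0.6955^2 = +0.528477
  k=1: (−1)^3·1904.9409/(144)·0.7186^4·0.6955^4 = -0.825031
d^4_{3,1}(1.5381) = +0.528477 -0.825031 = -0.296554
Phases: e^{-i·(3)·1.2474}=-0.824993+0.565144i, e^{-i·(1)·0.9721}=+0.563566-0.826071i ⇒ D=-0.000567-0.296553i

Re=-0.0006 Im=-0.2966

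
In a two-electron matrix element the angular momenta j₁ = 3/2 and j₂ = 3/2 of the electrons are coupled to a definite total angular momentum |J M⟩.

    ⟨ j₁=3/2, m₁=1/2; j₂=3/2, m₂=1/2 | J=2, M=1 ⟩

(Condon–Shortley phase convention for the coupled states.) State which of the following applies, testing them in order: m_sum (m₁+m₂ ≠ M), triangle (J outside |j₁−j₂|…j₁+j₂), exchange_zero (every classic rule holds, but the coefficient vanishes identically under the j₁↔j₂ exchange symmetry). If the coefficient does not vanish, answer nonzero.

exchange_zero

m-sum: m₁+m₂ = 1/2+1/2 = 1, M = 1  ✓
triangle: |j₁−j₂| = 0 ≤ J = 2 ≤ j₁+j₂ = 3  ✓
exchange: j₁=j₂ and m₁=m₂, and (−1)^(j₁+j₂−J) = (−1)^1 = −1 forces ⟨j₁m₁;j₂m₂|JM⟩ = −⟨j₂m₂;j₁m₁|JM⟩ = −⟨j₁m₁;j₂m₂|JM⟩ ⇒ the coefficient vanishes identically
Racah sum check: Σ_k collapses to 0 ⇒ CG = 0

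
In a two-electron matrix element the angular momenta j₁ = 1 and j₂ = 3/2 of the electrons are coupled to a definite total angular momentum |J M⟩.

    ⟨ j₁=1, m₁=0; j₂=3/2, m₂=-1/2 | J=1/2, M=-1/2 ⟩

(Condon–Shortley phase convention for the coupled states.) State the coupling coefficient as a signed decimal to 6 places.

j₁+j₂−J=2  J+j₁−j₂=0  J−j₁+j₂=1  j₁+j₂+J+1=4
(j₁±m₁, j₂±m₂, J±M) = (1,1,1,2,0,1)
P² = 1/3
sum k=1..1:
  [1] −1/1 = -1
S = -1
C² = P²·S² = 1/3 ; C = -0.577350

−√(1/3) = -0.577350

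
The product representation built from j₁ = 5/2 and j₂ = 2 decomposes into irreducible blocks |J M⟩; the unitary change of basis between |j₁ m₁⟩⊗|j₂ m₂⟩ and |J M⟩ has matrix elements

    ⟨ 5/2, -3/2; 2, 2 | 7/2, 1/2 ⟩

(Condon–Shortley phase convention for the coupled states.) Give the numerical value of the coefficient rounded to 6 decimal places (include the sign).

-0.450749

triangle: 1!×4!×3!/9! = 144/362880
(j±m)!: 1!×4!×4!×0!×4!×3! = 82944
prefactor² = (2J+1)×Δ×N² = 9216/35
  k=1: −1/(1!×0!×3!×3!×1!×0!) = -1/36
Σ = -1/36  ⇒  CG² = 9216/35×(-1/36)² = 64/315
CG = −√(64/315) = -0.450749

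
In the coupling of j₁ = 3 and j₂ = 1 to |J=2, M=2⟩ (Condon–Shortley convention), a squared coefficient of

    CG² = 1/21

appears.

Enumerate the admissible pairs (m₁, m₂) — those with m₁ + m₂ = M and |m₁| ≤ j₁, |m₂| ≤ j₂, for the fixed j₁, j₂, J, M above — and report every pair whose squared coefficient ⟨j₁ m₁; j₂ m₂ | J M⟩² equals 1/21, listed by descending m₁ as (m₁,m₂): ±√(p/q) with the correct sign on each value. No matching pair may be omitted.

Admissible pairs with m₁+m₂ = M = 2: (1,1), (2,0), (3,-1)
  (m₁,m₂)=(3,-1): CG² = 5/7, CG = +√(5/7)
  (m₁,m₂)=(2,0): CG² = 5/21, CG = −√(5/21)
  (m₁,m₂)=(1,1): CG² = 1/21, CG = +√(1/21)   ← matches the target
Pairs with CG² = 1/21: (1,1): +√(1/21)

(1,1): +√(1/21)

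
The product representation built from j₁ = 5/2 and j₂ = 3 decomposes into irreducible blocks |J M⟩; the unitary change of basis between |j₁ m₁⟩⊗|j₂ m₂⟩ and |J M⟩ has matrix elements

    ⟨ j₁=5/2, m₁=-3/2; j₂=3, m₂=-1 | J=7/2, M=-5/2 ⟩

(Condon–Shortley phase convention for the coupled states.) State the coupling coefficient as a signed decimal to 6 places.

−√(10/63) = -0.398410

triangle: 2!×3!×4!/10! = 288/3628800
(j±m)!: 1!×4!×2!×4!×1!×6! = 829440
prefactor² = (2J+1)×Δ×N² = 18432/35
  k=1: −1/(1!×1!×3!×1!×0!×3!) = -1/36
  k=2: +1/(2!×0!×2!×0!×1!×4!) = 1/96
Σ = -5/288  ⇒  CG² = 18432/35×(-5/288)² = 10/63
CG = −√(10/63) = -0.398410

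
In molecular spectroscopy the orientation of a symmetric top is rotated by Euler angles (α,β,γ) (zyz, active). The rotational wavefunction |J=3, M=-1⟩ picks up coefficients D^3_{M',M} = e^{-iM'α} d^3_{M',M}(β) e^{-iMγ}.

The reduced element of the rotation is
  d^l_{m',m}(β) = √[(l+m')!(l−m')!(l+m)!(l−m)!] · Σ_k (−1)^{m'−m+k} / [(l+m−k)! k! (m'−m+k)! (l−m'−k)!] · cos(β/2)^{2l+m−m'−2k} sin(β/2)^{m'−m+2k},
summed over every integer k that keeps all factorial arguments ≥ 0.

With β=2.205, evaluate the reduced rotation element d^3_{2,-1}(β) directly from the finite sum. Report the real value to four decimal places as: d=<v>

d=0.3943

d^3_{2,-1}(β=2.2050) via the finite sum:
c=cos(2.205000/2)=0.451367, s=sin(2.205000/2)=0.892339; N=√[120·1·2·24]=75.894664
Admissible k: 0..1 (factorial args all ≥0)
  k=0: (−1)^3·75.8947/(12)·0.4514^3·0.8923^3 = -0.413245
  k=1: (−1)^4·75.8947/(24)·0.4514^1·0.8923^5 = +0.807566
d^3_{2,-1}(2.2050) = -0.413245 +0.807566 = +0.394321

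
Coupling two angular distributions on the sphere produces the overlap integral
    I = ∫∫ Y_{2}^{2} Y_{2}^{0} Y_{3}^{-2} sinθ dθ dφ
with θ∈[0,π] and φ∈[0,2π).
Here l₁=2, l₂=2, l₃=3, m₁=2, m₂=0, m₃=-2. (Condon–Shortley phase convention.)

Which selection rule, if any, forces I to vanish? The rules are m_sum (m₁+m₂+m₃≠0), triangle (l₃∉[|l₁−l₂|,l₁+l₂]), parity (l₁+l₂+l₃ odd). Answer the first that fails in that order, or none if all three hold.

parity

m₁+m₂+m₃ = 2 + 0 − 2 = 0  ✓
triangle: |2−2|=0 ≤ l₃=3 ≤ 2+2=4  ✓
parity: l₁+l₂+l₃ = 7 is odd  ✗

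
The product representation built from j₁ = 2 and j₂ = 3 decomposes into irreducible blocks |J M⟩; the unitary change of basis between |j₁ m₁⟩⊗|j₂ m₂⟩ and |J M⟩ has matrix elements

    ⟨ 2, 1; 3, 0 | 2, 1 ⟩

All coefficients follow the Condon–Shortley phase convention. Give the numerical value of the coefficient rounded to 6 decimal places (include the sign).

triangle: 3!*1!*3!/8! = 36/40320
(j±m)!: 3!*1!*3!*3!*3!*1! = 1296
prefactor² = (2J+1)*Δ*N² = 81/14
  k=0: +1/(0!*3!*1!*3!*0!*0!) = 1/36
  k=1: −1/(1!*2!*0!*2!*1!*1!) = -1/4
Σ = -2/9  ⇒  CG² = 81/14*(-2/9)² = 2/7
CG = −√(2/7) = -0.534522

−√(2/7) = -0.534522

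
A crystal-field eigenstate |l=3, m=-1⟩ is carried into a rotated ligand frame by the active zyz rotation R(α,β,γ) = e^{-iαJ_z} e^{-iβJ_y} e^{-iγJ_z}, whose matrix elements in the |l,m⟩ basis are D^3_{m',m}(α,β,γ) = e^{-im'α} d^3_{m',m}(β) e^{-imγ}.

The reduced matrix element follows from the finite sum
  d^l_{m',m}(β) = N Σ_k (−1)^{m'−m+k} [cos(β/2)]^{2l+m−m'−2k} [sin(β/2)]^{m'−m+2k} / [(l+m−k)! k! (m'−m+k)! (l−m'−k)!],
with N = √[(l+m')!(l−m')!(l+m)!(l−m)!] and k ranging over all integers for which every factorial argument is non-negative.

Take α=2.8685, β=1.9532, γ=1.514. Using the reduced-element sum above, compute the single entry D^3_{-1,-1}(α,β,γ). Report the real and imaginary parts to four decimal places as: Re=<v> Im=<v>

First d^3_{-1,-1}(β=1.9532), then the phase factors e^{-i(-1)α} and e^{-i(-1)γ}:
Half-angle: c=0.559843, s=0.828599. N=√(2·24·2·24)=48.000000
k: max(0,(-1)−(-1))=0 … min(3+(-1),3−(-1))=2
  k=0: (−1)^0·48.0000/(48)·0.5598^6·0.8286^0 = +0.030789
  k=1: (−1)^1·48.0000/(6)·0.5598^4·0.8286^2 = -0.539565
  k=2: (−1)^2·48.0000/(8)·0.5598^2·0.8286^4 = +0.886463
d^3_{-1,-1}(1.9532) = +0.030789 -0.539565 +0.886463 = +0.377688
Attach z-rotation phases: D = e^{-i(-1)(2.8685)}·(+0.377688)·e^{-i(-1)(1.5140)} = -0.122347-0.357322i

Re=-0.1223 Im=-0.3573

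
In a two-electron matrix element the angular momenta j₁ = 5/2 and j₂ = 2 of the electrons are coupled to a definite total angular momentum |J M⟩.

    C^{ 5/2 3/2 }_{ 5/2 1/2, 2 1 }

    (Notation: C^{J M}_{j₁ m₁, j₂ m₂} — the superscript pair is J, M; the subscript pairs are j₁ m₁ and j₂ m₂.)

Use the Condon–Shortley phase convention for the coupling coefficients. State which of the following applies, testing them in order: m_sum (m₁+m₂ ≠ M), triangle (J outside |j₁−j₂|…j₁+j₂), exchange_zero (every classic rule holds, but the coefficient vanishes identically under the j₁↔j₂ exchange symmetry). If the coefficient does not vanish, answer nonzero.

m-sum: m₁+m₂ = 1/2+1 = 3/2, M = 3/2  ✓
triangle: |j₁−j₂| = 1/2 ≤ J = 5/2 ≤ j₁+j₂ = 9/2  ✓
exchange: j₁≠j₂ or m₁≠m₂ — the exchange symmetry imposes no constraint here
value check: CG = −√(6/35) = -0.414039 ≠ 0

nonzero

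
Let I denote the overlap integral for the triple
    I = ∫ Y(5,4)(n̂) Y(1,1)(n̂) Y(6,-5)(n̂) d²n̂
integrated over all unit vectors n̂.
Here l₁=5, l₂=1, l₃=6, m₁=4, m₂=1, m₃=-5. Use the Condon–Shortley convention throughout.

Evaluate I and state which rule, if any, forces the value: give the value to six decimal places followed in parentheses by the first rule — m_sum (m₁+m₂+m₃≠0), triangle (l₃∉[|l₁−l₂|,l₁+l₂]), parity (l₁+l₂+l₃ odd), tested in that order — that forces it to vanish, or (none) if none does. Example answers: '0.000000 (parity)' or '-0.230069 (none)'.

-0.303018 (none)

Rules hold: Σm=0, L=12 even, 4≤6≤6.
N = 11·3·13 = 429
Δ = 0!·10!·2!/13! = 1/858
Racah Σ t=0..0: t=0:+1/14400 = 1/14400
⇒ 3j(5 1 6; 0 0 0)² = 6/143, sgn +1
Racah Σ t=0..0: t=0:+1/725760 = 1/725760
⇒ 3j(5 1 6; 4 1 -5)² = 5/78, sgn -1
4πI² = N·(3j₀)²·(3jₘ)² = 15/13
I = -1·√(1.15385/4π) = -0.30301841
No selection rule forces the value: the integral is nonzero (none).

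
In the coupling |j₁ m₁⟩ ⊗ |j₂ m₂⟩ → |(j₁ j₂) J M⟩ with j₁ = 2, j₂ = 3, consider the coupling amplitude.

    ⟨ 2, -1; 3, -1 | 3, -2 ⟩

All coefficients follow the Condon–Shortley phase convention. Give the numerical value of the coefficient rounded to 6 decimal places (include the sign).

−√(1/4) ≈ -0.500000

j₁+j₂−J=2  J+j₁−j₂=2  J−j₁+j₂=4  j₁+j₂+J+1=9
(j₁±m₁, j₂±m₂, J±M) = (1,3,2,4,1,5)
P² = 64
sum k=1..2:
  [1] −1/12 = -1/12
  [2] +1/48 = 1/48
S = -1/16
C² = P²·S² = 1/4 ; C = -0.500000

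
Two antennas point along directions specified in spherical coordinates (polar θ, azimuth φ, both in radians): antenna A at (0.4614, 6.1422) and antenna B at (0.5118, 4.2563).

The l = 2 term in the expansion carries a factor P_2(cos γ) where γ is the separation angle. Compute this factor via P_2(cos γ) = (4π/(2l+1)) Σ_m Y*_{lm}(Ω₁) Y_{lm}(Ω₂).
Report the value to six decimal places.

0.262812

Expand P_2 via completeness: Σ_{m} conj(Y_{2,m}) at Ω₁ times Y_{2,m} at Ω₂ —
  [-2]  conj(Y_{2,-2})(Ω₁) = +0.073538-0.021303i ; Y_{2,-2}(Ω₂) = -0.056703-0.073270i ; Δ = -0.005731-0.004180i
  [-1]  conj(Y_{2,-1})(Ω₁) = +0.304919-0.043276i ; Y_{2,-1}(Ω₂) = -0.145289+0.296154i ; Δ = -0.031485+0.096590i
  [+0]  conj(Y_{2,0})(Ω₁) = +0.443247-0.000000i ; Y_{2,0}(Ω₂) = +0.403841+0.000000i ; Δ = +0.179001+0.000000i
  [+1]  conj(Y_{2,1})(Ω₁) = -0.304919-0.043276i ; Y_{2,1}(Ω₂) = +0.145289+0.296154i ; Δ = -0.031485-0.096590i
  [+2]  conj(Y_{2,2})(Ω₁) = +0.073538+0.021303i ; Y_{2,2}(Ω₂) = -0.056703+0.073270i ; Δ = -0.005731+0.004180i
Accumulated sum +0.104570+0.000000i; after 4π/(2l+1) scaling, +0.262812+0.000000i ⇒ P_2 = 0.262812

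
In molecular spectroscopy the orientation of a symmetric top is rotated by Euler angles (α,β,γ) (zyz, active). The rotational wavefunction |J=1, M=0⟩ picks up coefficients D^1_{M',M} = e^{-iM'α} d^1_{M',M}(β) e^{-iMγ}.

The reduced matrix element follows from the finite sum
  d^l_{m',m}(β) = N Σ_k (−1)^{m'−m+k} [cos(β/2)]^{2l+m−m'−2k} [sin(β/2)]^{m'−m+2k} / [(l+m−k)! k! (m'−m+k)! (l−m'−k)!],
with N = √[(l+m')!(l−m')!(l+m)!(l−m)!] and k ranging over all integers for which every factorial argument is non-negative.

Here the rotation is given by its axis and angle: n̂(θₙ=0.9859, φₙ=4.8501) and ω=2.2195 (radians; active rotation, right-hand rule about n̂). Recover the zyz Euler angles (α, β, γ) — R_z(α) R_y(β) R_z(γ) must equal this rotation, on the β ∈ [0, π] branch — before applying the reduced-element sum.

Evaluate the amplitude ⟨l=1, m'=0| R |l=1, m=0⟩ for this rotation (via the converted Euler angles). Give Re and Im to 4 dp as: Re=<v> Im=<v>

Re=-0.1152 Im=0.0000

Axis–angle → zyz. n̂ = (sinθₙcosφₙ, sinθₙsinφₙ, cosθₙ) = (+0.114457, -0.825876, +0.552113), ω = 2.2195.
R = I cosω + sinω [n̂]ₓ + (1−cosω) n̂n̂ᵀ gives
  R = [-0.583139, -0.591597, -0.556742; +0.288325, +0.489993, -0.822664; +0.759485, -0.640250, -0.115162]
β = atan2(√(R₁₃²+R₂₃²), R₃₃) = 1.686214; α = atan2(R₂₃, R₁₃) mod 2π = 4.117434; γ = atan2(R₃₂, −R₃₁) mod 2π = 3.842012
First d^1_{0,0}(β=1.6862), then the phase factors e^{-i(0)α} and e^{-i(0)γ}:
Half-angle: c=0.665146, s=0.746713. N=√(1·1·1·1)=1.000000
k∈{0,1} keeps every argument non-negative
  k=0: (−1)^0·1.0000/(1)·0.6651^2·0.7467^0 = +0.442419
  k=1: (−1)^1·1.0000/(1)·0.6651^0·0.7467^2 = -0.557581
d^1_{0,0}(1.6862) = +0.442419 -0.557581 = -0.115162
Attach z-rotation phases: D = e^{-i(0)(4.1174)}·(-0.115162)·e^{-i(0)(3.8420)} = -0.115162+0.000000i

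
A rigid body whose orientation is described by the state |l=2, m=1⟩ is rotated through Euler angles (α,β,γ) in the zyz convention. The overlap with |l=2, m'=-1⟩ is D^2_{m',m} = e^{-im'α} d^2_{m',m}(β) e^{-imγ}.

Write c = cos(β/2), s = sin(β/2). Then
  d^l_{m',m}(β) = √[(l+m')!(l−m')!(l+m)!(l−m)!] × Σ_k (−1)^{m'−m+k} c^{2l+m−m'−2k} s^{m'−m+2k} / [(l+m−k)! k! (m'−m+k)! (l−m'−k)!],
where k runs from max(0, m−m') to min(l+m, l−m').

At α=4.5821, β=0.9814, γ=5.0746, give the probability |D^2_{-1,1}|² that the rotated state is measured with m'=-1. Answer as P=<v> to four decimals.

First d^2_{-1,1}(β=0.9814), then the phase factors e^{-i(-1)α} and e^{-i(1)γ}:
Half-angle: c=0.882003, s=0.471243. N=√(1·6·6·1)=6.000000
k∈{2,3} keeps every argument non-negative
  k=2: (−1)^0·6.0000/(2)·0.8820^2·0.4712^2 = +0.518265
  k=3: (−1)^1·6.0000/(6)·0.8820^0·0.4712^4 = -0.049315
d^2_{-1,1}(0.9814) = +0.518265 -0.049315 = +0.468950
|D^2_{-1,1}|² = |d^2_{-1,1}(β)|² = (+0.468950)² = 0.219914 (the z-rotation phases have unit modulus)

P=0.2199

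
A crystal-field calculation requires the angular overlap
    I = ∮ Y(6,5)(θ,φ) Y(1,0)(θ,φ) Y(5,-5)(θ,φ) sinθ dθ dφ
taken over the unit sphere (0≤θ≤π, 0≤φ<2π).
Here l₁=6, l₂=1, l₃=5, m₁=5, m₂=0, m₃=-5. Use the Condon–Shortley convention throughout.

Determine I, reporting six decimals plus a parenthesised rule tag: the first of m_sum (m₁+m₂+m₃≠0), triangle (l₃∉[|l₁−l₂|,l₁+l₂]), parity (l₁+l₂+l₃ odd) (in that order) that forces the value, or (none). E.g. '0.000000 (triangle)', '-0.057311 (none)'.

-0.135514 (none)

Rules hold: Σm=0, L=12 even, 5≤5≤7.
N = 13·3·11 = 429
Δ = 2!·10!·0!/13! = 1/858
Racah Σ t=1..1: t=1:−1/14400 = -1/14400
⇒ 3j(6 1 5; 0 0 0)² = 6/143, sgn +1
Racah Σ t=1..1: t=1:−1/3628800 = -1/3628800
⇒ 3j(6 1 5; 5 0 -5)² = 1/78, sgn -1
4πI² = N·(3j₀)²·(3jₘ)² = 3/13
I = -1·√(0.230769/4π) = -0.13551395
No selection rule forces the value: the integral is nonzero (none).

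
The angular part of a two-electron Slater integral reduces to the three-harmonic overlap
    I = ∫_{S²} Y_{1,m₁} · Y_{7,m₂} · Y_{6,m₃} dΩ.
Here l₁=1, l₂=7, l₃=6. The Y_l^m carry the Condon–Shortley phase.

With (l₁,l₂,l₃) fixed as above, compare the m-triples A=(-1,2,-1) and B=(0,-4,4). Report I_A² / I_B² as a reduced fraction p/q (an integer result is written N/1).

12/11

Shared (l₁,l₂,l₃)=(1,7,6): N and (l;000)² cancel in I_A²/I_B².
A: Δ = 2!·0!·12!/15! = 1/1365; Racah Σ t=2..2: t=2:+1/1209600 = 1/1209600; ⇒ 3j(1 7 6; -1 2 -1)² = 12/455, sgn -1
B: Δ = 2!·0!·12!/15! = 1/1365; Racah Σ t=1..1: t=1:−1/7257600 = -1/7257600; ⇒ 3j(1 7 6; 0 -4 4)² = 11/455, sgn -1
I_A²/I_B² = (12/455)/(11/455) = 12/11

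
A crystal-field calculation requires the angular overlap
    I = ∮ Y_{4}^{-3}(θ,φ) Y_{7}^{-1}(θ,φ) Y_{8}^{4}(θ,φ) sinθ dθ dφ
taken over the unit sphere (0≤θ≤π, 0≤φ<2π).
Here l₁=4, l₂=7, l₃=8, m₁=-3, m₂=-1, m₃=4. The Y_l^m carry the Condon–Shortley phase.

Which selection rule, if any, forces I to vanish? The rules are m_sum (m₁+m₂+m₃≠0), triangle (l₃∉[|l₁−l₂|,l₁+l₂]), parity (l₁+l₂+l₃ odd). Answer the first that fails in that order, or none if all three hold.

parity

m₁+m₂+m₃ = -3 − 1 + 4 = 0  ✓
triangle: |4−7|=3 ≤ l₃=8 ≤ 4+7=11  ✓
parity: l₁+l₂+l₃ = 19 is odd  ✗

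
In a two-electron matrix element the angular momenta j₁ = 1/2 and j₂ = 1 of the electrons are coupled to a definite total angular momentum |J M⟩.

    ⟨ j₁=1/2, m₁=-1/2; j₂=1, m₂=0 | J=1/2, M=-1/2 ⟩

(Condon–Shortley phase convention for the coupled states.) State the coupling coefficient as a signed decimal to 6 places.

−√(1/3) = -0.577350

√[2·1!0!1!/3! · 0!1!1!1!0!1!] = √(1/3)
  +(−1)^1/∏(1,0,0,0,0,1)! = -1  (running -1)
⟨..|..⟩ = √(1/3)·(-1) = -0.577350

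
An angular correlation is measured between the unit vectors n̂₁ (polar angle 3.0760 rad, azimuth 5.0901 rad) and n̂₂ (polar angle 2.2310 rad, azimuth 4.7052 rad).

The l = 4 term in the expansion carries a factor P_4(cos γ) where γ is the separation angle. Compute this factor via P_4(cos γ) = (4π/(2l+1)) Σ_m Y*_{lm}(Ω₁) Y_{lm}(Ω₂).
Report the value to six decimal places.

-0.428360

Addition theorem: P_4(cos γ) = (4π/9) Σ_m Y*_{lm}(Ω₁) Y_{lm}(Ω₂), m = −4…4:
  term(m=-4) = (0.000000, 0.000001)   from Y*(Ω₁)=(0.000000, 0.000008), Y(Ω₂)=(0.172180, 0.004953)
  term(m=-3) = (0.000054, 0.000122)   from Y*(Ω₁)=(0.000319, -0.000149), Y(Ω₂)=(-0.008158, 0.378189)
  term(m=-2) = (0.002099, 0.002035)   from Y*(Ω₁)=(-0.006246, -0.005882), Y(Ω₂)=(-0.340733, -0.004899)
  term(m=-1) = (-0.009581, -0.003881)   from Y*(Ω₁)=(-0.045302, 0.114179), Y(Ω₂)=(-0.000605, 0.084156)
  term(m=+0) = (-0.291934, 0.000000)   from Y*(Ω₁)=(0.828174, -0.000000), Y(Ω₂)=(-0.352503, 0.000000)
  term(m=+1) = (-0.009581, 0.003881)   from Y*(Ω₁)=(0.045302, 0.114179), Y(Ω₂)=(0.000605, 0.084156)
  term(m=+2) = (0.002099, -0.002035)   from Y*(Ω₁)=(-0.006246, 0.005882), Y(Ω₂)=(-0.340733, 0.004899)
  term(m=+3) = (0.000054, -0.000122)   from Y*(Ω₁)=(-0.000319, -0.000149), Y(Ω₂)=(0.008158, 0.378189)
  term(m=+4) = (0.000000, -0.000001)   from Y*(Ω₁)=(0.000000, -0.000008), Y(Ω₂)=(0.172180, -0.004953)
Σ over m = (-0.306790, 0.000000); ×(4π/9) → (-0.428360, 0.000000). Real part: -0.428360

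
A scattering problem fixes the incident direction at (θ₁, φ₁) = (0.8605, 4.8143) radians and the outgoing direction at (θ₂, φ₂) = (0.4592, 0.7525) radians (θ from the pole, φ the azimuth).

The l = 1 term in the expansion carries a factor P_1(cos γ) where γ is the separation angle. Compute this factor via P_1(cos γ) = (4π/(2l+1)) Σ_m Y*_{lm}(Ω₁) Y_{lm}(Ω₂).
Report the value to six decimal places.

0.380983

Summing Y*_{l m}(θ₁,φ₁)·Y_{l m}(θ₂,φ₂) over m ∈ [−1, 1]; prefactor 4π/(2·1+1) = 4.188790:
  m=-1: (0.02665 - 0.26058j) × (0.11178 - 0.10466j) = -0.02429 - 0.03192j  (running Σ = -0.02429 - 0.03192j)
  m=0: (0.31860 + 0.00000j) × (0.43799 + 0.00000j) = 0.13954 + 0.00000j  (running Σ = 0.11525 - 0.03192j)
  m=1: (-0.02665 - 0.26058j) × (-0.11178 - 0.10466j) = -0.02429 + 0.03192j  (running Σ = 0.09095 + 0.00000j)
Σ over m = 0.09095 + 0.00000j; ×(4π/3) → 0.38098 + 0.00000j. Real part: 0.380983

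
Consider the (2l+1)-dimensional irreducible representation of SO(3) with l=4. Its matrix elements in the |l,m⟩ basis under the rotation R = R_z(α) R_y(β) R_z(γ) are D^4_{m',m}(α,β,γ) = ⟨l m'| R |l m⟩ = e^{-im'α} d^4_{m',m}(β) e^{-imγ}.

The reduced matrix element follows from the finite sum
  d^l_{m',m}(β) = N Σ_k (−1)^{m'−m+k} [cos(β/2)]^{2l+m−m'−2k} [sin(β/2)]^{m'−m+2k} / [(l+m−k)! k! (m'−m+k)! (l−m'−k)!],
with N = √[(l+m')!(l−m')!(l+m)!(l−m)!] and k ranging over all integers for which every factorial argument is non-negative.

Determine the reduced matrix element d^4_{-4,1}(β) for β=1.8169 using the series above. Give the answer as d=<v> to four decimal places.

d^4_{-4,1}(β=1.8169) via the finite sum:
With c≡cos(β/2)=0.614969 and s≡sin(β/2)=0.788551, N=[1·40320·120·6]^{1/2}=5387.986637
k: max(0,(1)−(-4))=5 … min(4+(1),4−(-4))=5
  k=5: (−1)^0·5387.9866/(720)·0.6150^3·0.7886^5 = +0.530644
d^4_{-4,1}(1.8169) = +0.530644

d=0.5306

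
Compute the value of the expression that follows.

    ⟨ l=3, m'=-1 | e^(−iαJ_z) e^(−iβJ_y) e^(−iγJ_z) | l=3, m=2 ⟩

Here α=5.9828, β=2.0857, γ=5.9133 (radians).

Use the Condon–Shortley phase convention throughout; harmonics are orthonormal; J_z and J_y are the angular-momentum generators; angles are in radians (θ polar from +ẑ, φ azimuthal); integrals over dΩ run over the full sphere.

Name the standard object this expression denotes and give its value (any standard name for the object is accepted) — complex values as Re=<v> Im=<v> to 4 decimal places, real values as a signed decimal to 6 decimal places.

This is a Wigner D-matrix element — the rotation-matrix element ⟨l m'| R(α,β,γ) |l m⟩ in the angular-momentum basis.
D^3_{-1,2}(5.9828,2.0857,5.9133) = e^{-i·-1·5.9828}·d^3_{-1,2}(2.0857)·e^{-i·2·5.9133}. Compute d first:
c=cos(2.085700/2)=0.503760, s=sin(2.085700/2)=0.863843; N=√[2·24·120·1]=75.894664
The bounds max(0,m−m')=3 and min(l+m,l−m')=4 give 2 terms
  k=3: (−1)^0·75.8947/(12)·0.5038^3·0.8638^3 = +0.521203
  k=4: (−1)^1·75.8947/(24)·0.5038^1·0.8638^5 = -0.766301
d^3_{-1,2}(2.0857) = +0.521203 -0.766301 = -0.245097
D = (+0.955223-0.295888i)·(-0.245097)·(+0.738623+0.674118i) = -0.221816-0.104260i

Wigner D-matrix element, Re=-0.2218 Im=-0.1043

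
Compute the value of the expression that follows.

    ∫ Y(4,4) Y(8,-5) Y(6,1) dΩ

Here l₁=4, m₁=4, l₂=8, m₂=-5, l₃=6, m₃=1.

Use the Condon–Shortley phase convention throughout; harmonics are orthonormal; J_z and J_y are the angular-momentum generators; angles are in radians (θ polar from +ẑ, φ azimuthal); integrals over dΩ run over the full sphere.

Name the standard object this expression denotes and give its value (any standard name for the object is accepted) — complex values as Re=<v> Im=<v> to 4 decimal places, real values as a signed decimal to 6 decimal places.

Gaunt coefficient, +0.188804

This is a Gaunt coefficient — the integral of a triple product of spherical harmonics over the sphere.
Checks pass: Σm=0; 18 even; l₃=6∈[4,12].
(2·4+1)(2·8+1)(2·6+1) = 1989
Δ: 6! 2! 10! / 19! → 1/23279256
sum: t=2:+1/1658880 t=3:−1/518400 t=4:+1/1658880 = -1/1382400
3j²(4 8 6; 0 0 0) = Δ·Π!·Σ² = 504/46189  (sign -1)
sum: t=0:+1/43545600 = 1/43545600
3j²(4 8 6; 4 -5 1) = Δ·Π!·Σ² = 20/969  (sign -1)
combine: 4πI² = 1989·504/46189·20/969 = 30240/67507
take √, sign +1: I = 0.18880416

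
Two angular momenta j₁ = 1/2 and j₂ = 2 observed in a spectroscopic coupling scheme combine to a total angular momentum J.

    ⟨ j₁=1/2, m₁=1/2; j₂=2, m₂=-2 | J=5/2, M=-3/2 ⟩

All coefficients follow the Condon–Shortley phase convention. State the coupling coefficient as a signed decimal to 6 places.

triangle: 0!×1!×4!/6! = 24/720
(j±m)!: 1!×0!×0!×4!×1!×4! = 576
prefactor² = (2J+1)×Δ×N² = 576/5
  k=0: +1/(0!×0!×0!×0!×1!×4!) = 1/24
Σ = 1/24  ⇒  CG² = 576/5×(1/24)² = 1/5
CG = +√(1/5) = +0.447214

+0.447214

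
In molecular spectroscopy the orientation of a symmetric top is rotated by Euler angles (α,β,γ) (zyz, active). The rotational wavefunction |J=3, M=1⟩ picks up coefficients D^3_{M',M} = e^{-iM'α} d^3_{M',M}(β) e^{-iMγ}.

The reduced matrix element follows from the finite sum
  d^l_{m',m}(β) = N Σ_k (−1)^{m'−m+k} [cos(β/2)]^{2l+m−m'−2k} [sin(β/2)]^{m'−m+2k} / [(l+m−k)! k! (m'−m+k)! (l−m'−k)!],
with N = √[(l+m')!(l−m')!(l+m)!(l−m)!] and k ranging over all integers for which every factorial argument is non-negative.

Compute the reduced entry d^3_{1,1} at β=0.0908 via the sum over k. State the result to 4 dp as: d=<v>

d=0.9774

d^3_{1,1}(β=0.0908) via the finite sum:
With c≡cos(β/2)=0.998970 and s≡sin(β/2)=0.045384, N=[24·2·24·2]^{1/2}=48.000000
Admissible k: 0..2 (factorial args all ≥0)
  k=0: (−1)^0·48.0000/(48)·0.9990^6·0.0454^0 = +0.993833
  k=1: (−1)^1·48.0000/(6)·0.9990^4·0.0454^2 = -0.016410
  k=2: (−1)^2·48.0000/(8)·0.9990^2·0.0454^4 = +0.000025
d^3_{1,1}(0.0908) = +0.993833 -0.016410 +0.000025 = +0.977449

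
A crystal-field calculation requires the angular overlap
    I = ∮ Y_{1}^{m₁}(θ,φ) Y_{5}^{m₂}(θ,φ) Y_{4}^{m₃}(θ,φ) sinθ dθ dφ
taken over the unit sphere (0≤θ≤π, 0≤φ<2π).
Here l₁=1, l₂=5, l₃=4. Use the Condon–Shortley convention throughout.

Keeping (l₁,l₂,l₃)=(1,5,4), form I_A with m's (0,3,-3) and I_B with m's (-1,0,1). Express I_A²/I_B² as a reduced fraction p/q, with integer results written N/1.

8/5

Same 1,5,4: normalisation and zero-m 3j drop out of the ratio.
A: Δ: 2! 0! 8! / 11! → 1/495; sum: t=1:−1/5040 = -1/5040; 3j²(1 5 4; 0 3 -3) = Δ·Π!·Σ² = 16/495  (sign +1)
B: Δ: 2! 0! 8! / 11! → 1/495; sum: t=2:+1/1440 = 1/1440; 3j²(1 5 4; -1 0 1) = Δ·Π!·Σ² = 2/99  (sign -1)
I_A²/I_B² = (16/495)/(2/99) = 8/5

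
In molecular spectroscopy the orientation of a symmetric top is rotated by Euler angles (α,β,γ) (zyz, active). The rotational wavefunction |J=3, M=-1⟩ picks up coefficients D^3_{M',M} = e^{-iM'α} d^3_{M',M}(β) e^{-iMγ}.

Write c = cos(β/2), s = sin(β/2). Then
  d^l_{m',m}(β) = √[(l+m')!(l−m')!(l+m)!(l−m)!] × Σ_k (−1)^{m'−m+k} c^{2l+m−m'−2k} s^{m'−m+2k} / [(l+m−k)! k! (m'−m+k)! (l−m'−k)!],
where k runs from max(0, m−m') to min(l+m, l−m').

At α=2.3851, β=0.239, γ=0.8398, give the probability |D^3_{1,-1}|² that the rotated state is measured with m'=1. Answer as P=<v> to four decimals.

P=0.0066

Split into d^3_{1,-1}(β=0.2390) × two z-phases.
With c≡cos(β/2)=0.992868 and s≡sin(β/2)=0.119216, N=[24·2·2·24]^{1/2}=48.000000
The bounds max(0,m−m')=0 and min(l+m,l−m')=2 give 3 terms
  k=0: (−1)^2·48.0000/(8)·0.9929^4·0.1192^2 = +0.082868
  k=1: (−1)^3·48.0000/(6)·0.9929^2·0.1192^4 = -0.001593
  k=2: (−1)^4·48.0000/(48)·0.9929^0·0.1192^6 = +0.000003
d^3_{1,-1}(0.2390) = +0.082868 -0.001593 +0.000003 = +0.081278
|D^3_{1,-1}|² = |d^3_{1,-1}(β)|² = (+0.081278)² = 0.006606 (the z-rotation phases have unit modulus)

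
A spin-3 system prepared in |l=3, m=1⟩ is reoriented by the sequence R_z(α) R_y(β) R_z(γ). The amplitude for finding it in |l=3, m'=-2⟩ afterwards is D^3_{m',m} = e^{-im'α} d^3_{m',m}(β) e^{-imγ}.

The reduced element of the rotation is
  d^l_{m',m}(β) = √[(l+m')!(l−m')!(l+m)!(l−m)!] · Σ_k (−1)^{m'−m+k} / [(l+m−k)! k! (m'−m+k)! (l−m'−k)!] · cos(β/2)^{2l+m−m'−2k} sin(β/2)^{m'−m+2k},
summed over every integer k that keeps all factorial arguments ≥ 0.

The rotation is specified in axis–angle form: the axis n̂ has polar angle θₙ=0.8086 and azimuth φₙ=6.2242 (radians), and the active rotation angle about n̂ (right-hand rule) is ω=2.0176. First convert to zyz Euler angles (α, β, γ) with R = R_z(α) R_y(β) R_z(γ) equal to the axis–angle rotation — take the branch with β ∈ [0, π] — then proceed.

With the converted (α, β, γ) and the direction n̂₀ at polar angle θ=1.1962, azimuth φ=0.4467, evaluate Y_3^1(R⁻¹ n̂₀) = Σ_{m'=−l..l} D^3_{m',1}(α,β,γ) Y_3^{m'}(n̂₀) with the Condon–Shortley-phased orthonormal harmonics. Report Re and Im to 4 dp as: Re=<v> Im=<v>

Re=0.0693 Im=-0.0458

Axis–angle → zyz. n̂ = (sinθₙcosφₙ, sinθₙsinφₙ, cosθₙ) = (+0.722063, -0.042641, +0.690512), ω = 2.0176.
R = I cosω + sinω [n̂]ₓ + (1−cosω) n̂n̂ᵀ gives
  R = [+0.314569, -0.666819, +0.675573; +0.578633, -0.429481, -0.693346; +0.752483, +0.609014, +0.250742]
β = atan2(√(R₁₃²+R₂₃²), R₃₃) = 1.317349; α = atan2(R₂₃, R₁₃) mod 2π = 5.484805; γ = atan2(R₃₂, −R₃₁) mod 2π = 2.461182
Need the full column D^3_{m',1} for m'=−3..3 at α=5.4848, β=1.3173, γ=2.4612.
cos(β/2)=0.790804, sin(β/2)=0.612069
d^3_{-3,1}: single k=4 term ⇒ +0.339927;  D = +0.048759+0.336412i
d^3_{-2,1}: k∈[3..4] ⇒ +0.717197 -0.214819 = +0.502379;  D = -0.305807+0.398580i
d^3_{-1,1}: k∈[2..4] ⇒ +0.879080 -0.702151 +0.052578 = +0.229507;  D = -0.227912+0.027012i
d^3_{0,1}: k∈[1..3] ⇒ +0.655746 -1.178475 +0.235322 = -0.287407;  D = +0.223406+0.180811i
d^3_{1,1}: k∈[0..2] ⇒ +0.244576 -1.172106 +0.526613 = -0.400917;  D = +0.036835+0.399222i
d^3_{2,1}: k∈[0..1] ⇒ -0.598612 +0.717197 = +0.118585;  D = +0.076972-0.090210i
d^3_{3,1}: single k=0 term ⇒ +0.567443;  D = +0.566206-0.037447i
Y_3^{m'}(θ=1.1962,φ=0.4467) and Σ D·Y over m':
  (+0.0488+0.3364i)·(+0.0769-0.3274i)  (-0.3058+0.3986i)·(+0.2030-0.2524i)  (-0.2279+0.0270i)·(-0.0897+0.0430i)  (+0.2234+0.1808i)·(-0.3182+0.0000i)  (+0.0368+0.3992i)·(+0.0897+0.0430i)  (+0.0770-0.0902i)·(+0.2030+0.2524i)  (+0.5662-0.0374i)·(-0.0769-0.3274i)
Y_3^1(R⁻¹ n̂) = +0.069331-0.045758i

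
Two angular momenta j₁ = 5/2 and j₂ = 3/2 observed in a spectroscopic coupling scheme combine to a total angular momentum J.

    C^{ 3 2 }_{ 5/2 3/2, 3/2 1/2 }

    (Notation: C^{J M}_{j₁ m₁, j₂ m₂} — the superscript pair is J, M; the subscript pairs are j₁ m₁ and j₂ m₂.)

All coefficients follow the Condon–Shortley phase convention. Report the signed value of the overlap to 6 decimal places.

√[7·1!4!2!/8! · 4!1!2!1!5!1!] = √(48)
  +(−1)^0/∏(0,1,1,2,3,0)! = 1/12  (running 1/12)
  +(−1)^1/∏(1,0,0,1,4,1)! = -1/24  (running 1/24)
⟨..|..⟩ = √(48)·(1/24) = +0.288675

+√(1/12) ≈ +0.288675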